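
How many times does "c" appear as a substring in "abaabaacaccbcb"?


Searching for "c" in "abaabaacaccbcb"
Scanning each position:
  Position 0: "a" => no
  Position 1: "b" => no
  Position 2: "a" => no
  Position 3: "a" => no
  Position 4: "b" => no
  Position 5: "a" => no
  Position 6: "a" => no
  Position 7: "c" => MATCH
  Position 8: "a" => no
  Position 9: "c" => MATCH
  Position 10: "c" => MATCH
  Position 11: "b" => no
  Position 12: "c" => MATCH
  Position 13: "b" => no
Total occurrences: 4

4


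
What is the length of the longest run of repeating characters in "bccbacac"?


Input: "bccbacac"
Scanning for longest run:
  Position 1 ('c'): new char, reset run to 1
  Position 2 ('c'): continues run of 'c', length=2
  Position 3 ('b'): new char, reset run to 1
  Position 4 ('a'): new char, reset run to 1
  Position 5 ('c'): new char, reset run to 1
  Position 6 ('a'): new char, reset run to 1
  Position 7 ('c'): new char, reset run to 1
Longest run: 'c' with length 2

2


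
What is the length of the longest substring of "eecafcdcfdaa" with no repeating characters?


Input: "eecafcdcfdaa"
Sliding window (track last position of each char):
  Position 0 ('e'): window [0,0] length 1 -- new best
  Position 1 ('e'): repeat (last at 0), move window start to 1
  Position 1 ('e'): window [1,1] length 1
  Position 2 ('c'): window [1,2] length 2 -- new best
  Position 3 ('a'): window [1,3] length 3 -- new best
  Position 4 ('f'): window [1,4] length 4 -- new best
  Position 5 ('c'): repeat (last at 2), move window start to 3
  Position 5 ('c'): window [3,5] length 3
  Position 6 ('d'): window [3,6] length 4
  Position 7 ('c'): repeat (last at 5), move window start to 6
  Position 7 ('c'): window [6,7] length 2
  Position 8 ('f'): window [6,8] length 3
  Position 9 ('d'): repeat (last at 6), move window start to 7
  Position 9 ('d'): window [7,9] length 3
  Position 10 ('a'): window [7,10] length 4
  Position 11 ('a'): repeat (last at 10), move window start to 11
  Position 11 ('a'): window [11,11] length 1
Longest substring with no repeats: "ecaf" with length 4

4


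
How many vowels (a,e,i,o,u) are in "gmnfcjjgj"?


Input: gmnfcjjgj
Checking each character:
  'g' at position 0: consonant
  'm' at position 1: consonant
  'n' at position 2: consonant
  'f' at position 3: consonant
  'c' at position 4: consonant
  'j' at position 5: consonant
  'j' at position 6: consonant
  'g' at position 7: consonant
  'j' at position 8: consonant
Total vowels: 0

0


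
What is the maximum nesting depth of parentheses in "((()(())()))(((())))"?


Input: "((()(())()))(((())))"
Tracking depth:
  Position 0 '(': depth becomes 1
  Position 1 '(': depth becomes 2
  Position 2 '(': depth becomes 3
  Position 3 ')': depth becomes 2
  Position 4 '(': depth becomes 3
  Position 5 '(': depth becomes 4
  Position 6 ')': depth becomes 3
  Position 7 ')': depth becomes 2
  Position 8 '(': depth becomes 3
  Position 9 ')': depth becomes 2
  Position 10 ')': depth becomes 1
  Position 11 ')': depth becomes 0
  Position 12 '(': depth becomes 1
  Position 13 '(': depth becomes 2
  Position 14 '(': depth becomes 3
  Position 15 '(': depth becomes 4
  Position 16 ')': depth becomes 3
  Position 17 ')': depth becomes 2
  Position 18 ')': depth becomes 1
  Position 19 ')': depth becomes 0
Maximum depth reached: 4

4


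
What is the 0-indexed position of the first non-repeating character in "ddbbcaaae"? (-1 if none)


Input: ddbbcaaae
Character frequencies:
  'a': 3
  'b': 2
  'c': 1
  'd': 2
  'e': 1
Scanning left to right for freq == 1:
  Position 0 ('d'): freq=2, skip
  Position 1 ('d'): freq=2, skip
  Position 2 ('b'): freq=2, skip
  Position 3 ('b'): freq=2, skip
  Position 4 ('c'): unique! => answer = 4

4


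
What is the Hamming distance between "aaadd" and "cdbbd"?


Comparing "aaadd" and "cdbbd" position by position:
  Position 0: 'a' vs 'c' => differ
  Position 1: 'a' vs 'd' => differ
  Position 2: 'a' vs 'b' => differ
  Position 3: 'd' vs 'b' => differ
  Position 4: 'd' vs 'd' => same
Total differences (Hamming distance): 4

4


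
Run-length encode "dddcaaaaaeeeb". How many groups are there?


Input: dddcaaaaaeeeb
Scanning for consecutive runs:
  Group 1: 'd' x 3 (positions 0-2)
  Group 2: 'c' x 1 (positions 3-3)
  Group 3: 'a' x 5 (positions 4-8)
  Group 4: 'e' x 3 (positions 9-11)
  Group 5: 'b' x 1 (positions 12-12)
Total groups: 5

5


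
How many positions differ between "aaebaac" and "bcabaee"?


Comparing "aaebaac" and "bcabaee" position by position:
  Position 0: 'a' vs 'b' => DIFFER
  Position 1: 'a' vs 'c' => DIFFER
  Position 2: 'e' vs 'a' => DIFFER
  Position 3: 'b' vs 'b' => same
  Position 4: 'a' vs 'a' => same
  Position 5: 'a' vs 'e' => DIFFER
  Position 6: 'c' vs 'e' => DIFFER
Positions that differ: 5

5


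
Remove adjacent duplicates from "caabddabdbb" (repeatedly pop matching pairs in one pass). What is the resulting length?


Input: caabddabdbb
Stack-based adjacent duplicate removal:
  Read 'c': push. Stack: c
  Read 'a': push. Stack: ca
  Read 'a': matches stack top 'a' => pop. Stack: c
  Read 'b': push. Stack: cb
  Read 'd': push. Stack: cbd
  Read 'd': matches stack top 'd' => pop. Stack: cb
  Read 'a': push. Stack: cba
  Read 'b': push. Stack: cbab
  Read 'd': push. Stack: cbabd
  Read 'b': push. Stack: cbabdb
  Read 'b': matches stack top 'b' => pop. Stack: cbabd
Final stack: "cbabd" (length 5)

5


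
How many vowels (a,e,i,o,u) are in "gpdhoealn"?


Input: gpdhoealn
Checking each character:
  'g' at position 0: consonant
  'p' at position 1: consonant
  'd' at position 2: consonant
  'h' at position 3: consonant
  'o' at position 4: vowel (running total: 1)
  'e' at position 5: vowel (running total: 2)
  'a' at position 6: vowel (running total: 3)
  'l' at position 7: consonant
  'n' at position 8: consonant
Total vowels: 3

3


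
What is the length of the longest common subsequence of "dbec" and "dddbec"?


LCS of "dbec" and "dddbec"
DP table:
           d    d    d    b    e    c
      0    0    0    0    0    0    0
  d   0    1    1    1    1    1    1
  b   0    1    1    1    2    2    2
  e   0    1    1    1    2    3    3
  c   0    1    1    1    2    3    4
LCS length = dp[4][6] = 4

4


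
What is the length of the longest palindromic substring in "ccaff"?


Input: "ccaff"
Checking substrings for palindromes:
  [0:2] "cc" (len 2) => palindrome
  [3:5] "ff" (len 2) => palindrome
Longest palindromic substring: "cc" with length 2

2


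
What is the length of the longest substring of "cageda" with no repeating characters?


Input: "cageda"
Sliding window (track last position of each char):
  Position 0 ('c'): window [0,0] length 1 -- new best
  Position 1 ('a'): window [0,1] length 2 -- new best
  Position 2 ('g'): window [0,2] length 3 -- new best
  Position 3 ('e'): window [0,3] length 4 -- new best
  Position 4 ('d'): window [0,4] length 5 -- new best
  Position 5 ('a'): repeat (last at 1), move window start to 2
  Position 5 ('a'): window [2,5] length 4
Longest substring with no repeats: "caged" with length 5

5


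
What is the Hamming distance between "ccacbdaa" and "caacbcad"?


Comparing "ccacbdaa" and "caacbcad" position by position:
  Position 0: 'c' vs 'c' => same
  Position 1: 'c' vs 'a' => differ
  Position 2: 'a' vs 'a' => same
  Position 3: 'c' vs 'c' => same
  Position 4: 'b' vs 'b' => same
  Position 5: 'd' vs 'c' => differ
  Position 6: 'a' vs 'a' => same
  Position 7: 'a' vs 'd' => differ
Total differences (Hamming distance): 3

3


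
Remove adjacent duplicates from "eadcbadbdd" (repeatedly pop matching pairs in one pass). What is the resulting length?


Input: eadcbadbdd
Stack-based adjacent duplicate removal:
  Read 'e': push. Stack: e
  Read 'a': push. Stack: ea
  Read 'd': push. Stack: ead
  Read 'c': push. Stack: eadc
  Read 'b': push. Stack: eadcb
  Read 'a': push. Stack: eadcba
  Read 'd': push. Stack: eadcbad
  Read 'b': push. Stack: eadcbadb
  Read 'd': push. Stack: eadcbadbd
  Read 'd': matches stack top 'd' => pop. Stack: eadcbadb
Final stack: "eadcbadb" (length 8)

8


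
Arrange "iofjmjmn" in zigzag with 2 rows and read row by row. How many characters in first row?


Zigzag "iofjmjmn" into 2 rows:
Placing characters:
  'i' => row 0
  'o' => row 1
  'f' => row 0
  'j' => row 1
  'm' => row 0
  'j' => row 1
  'm' => row 0
  'n' => row 1
Rows:
  Row 0: "ifmm"
  Row 1: "ojjn"
First row length: 4

4


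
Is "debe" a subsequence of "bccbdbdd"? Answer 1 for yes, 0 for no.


Check if "debe" is a subsequence of "bccbdbdd"
Greedy scan:
  Position 0 ('b'): no match needed
  Position 1 ('c'): no match needed
  Position 2 ('c'): no match needed
  Position 3 ('b'): no match needed
  Position 4 ('d'): matches sub[0] = 'd'
  Position 5 ('b'): no match needed
  Position 6 ('d'): no match needed
  Position 7 ('d'): no match needed
Only matched 1/4 characters => not a subsequence

0


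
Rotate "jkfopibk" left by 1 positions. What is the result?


Input: "jkfopibk", rotate left by 1
First 1 characters: "j"
Remaining characters: "kfopibk"
Concatenate remaining + first: "kfopibk" + "j" = "kfopibkj"

kfopibkj


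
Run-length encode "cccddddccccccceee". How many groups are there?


Input: cccddddccccccceee
Scanning for consecutive runs:
  Group 1: 'c' x 3 (positions 0-2)
  Group 2: 'd' x 4 (positions 3-6)
  Group 3: 'c' x 7 (positions 7-13)
  Group 4: 'e' x 3 (positions 14-16)
Total groups: 4

4


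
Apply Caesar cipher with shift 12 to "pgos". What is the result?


Caesar cipher: shift "pgos" by 12
  'p' (pos 15) + 12 = pos 1 = 'b'
  'g' (pos 6) + 12 = pos 18 = 's'
  'o' (pos 14) + 12 = pos 0 = 'a'
  's' (pos 18) + 12 = pos 4 = 'e'
Result: bsae

bsae


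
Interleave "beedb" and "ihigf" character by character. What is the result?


Interleaving "beedb" and "ihigf":
  Position 0: 'b' from first, 'i' from second => "bi"
  Position 1: 'e' from first, 'h' from second => "eh"
  Position 2: 'e' from first, 'i' from second => "ei"
  Position 3: 'd' from first, 'g' from second => "dg"
  Position 4: 'b' from first, 'f' from second => "bf"
Result: bieheidgbf

bieheidgbf


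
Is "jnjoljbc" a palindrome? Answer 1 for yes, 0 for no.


Input: jnjoljbc
Reversed: cbjlojnj
  Compare pos 0 ('j') with pos 7 ('c'): MISMATCH
  Compare pos 1 ('n') with pos 6 ('b'): MISMATCH
  Compare pos 2 ('j') with pos 5 ('j'): match
  Compare pos 3 ('o') with pos 4 ('l'): MISMATCH
Result: not a palindrome

0


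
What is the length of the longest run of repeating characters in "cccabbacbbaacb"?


Input: "cccabbacbbaacb"
Scanning for longest run:
  Position 1 ('c'): continues run of 'c', length=2
  Position 2 ('c'): continues run of 'c', length=3
  Position 3 ('a'): new char, reset run to 1
  Position 4 ('b'): new char, reset run to 1
  Position 5 ('b'): continues run of 'b', length=2
  Position 6 ('a'): new char, reset run to 1
  Position 7 ('c'): new char, reset run to 1
  Position 8 ('b'): new char, reset run to 1
  Position 9 ('b'): continues run of 'b', length=2
  Position 10 ('a'): new char, reset run to 1
  Position 11 ('a'): continues run of 'a', length=2
  Position 12 ('c'): new char, reset run to 1
  Position 13 ('b'): new char, reset run to 1
Longest run: 'c' with length 3

3


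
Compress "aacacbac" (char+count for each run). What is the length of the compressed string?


Input: aacacbac
Runs:
  'a' x 2 => "a2"
  'c' x 1 => "c1"
  'a' x 1 => "a1"
  'c' x 1 => "c1"
  'b' x 1 => "b1"
  'a' x 1 => "a1"
  'c' x 1 => "c1"
Compressed: "a2c1a1c1b1a1c1"
Compressed length: 14

14


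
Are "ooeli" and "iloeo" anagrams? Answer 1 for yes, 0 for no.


Strings: "ooeli", "iloeo"
Sorted first:  eiloo
Sorted second: eiloo
Sorted forms match => anagrams

1


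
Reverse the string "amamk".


Input: amamk
Reading characters right to left:
  Position 4: 'k'
  Position 3: 'm'
  Position 2: 'a'
  Position 1: 'm'
  Position 0: 'a'
Reversed: kmama

kmama


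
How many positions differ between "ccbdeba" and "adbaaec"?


Comparing "ccbdeba" and "adbaaec" position by position:
  Position 0: 'c' vs 'a' => DIFFER
  Position 1: 'c' vs 'd' => DIFFER
  Position 2: 'b' vs 'b' => same
  Position 3: 'd' vs 'a' => DIFFER
  Position 4: 'e' vs 'a' => DIFFER
  Position 5: 'b' vs 'e' => DIFFER
  Position 6: 'a' vs 'c' => DIFFER
Positions that differ: 6

6


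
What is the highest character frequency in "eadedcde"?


Input: eadedcde
Character counts:
  'a': 1
  'c': 1
  'd': 3
  'e': 3
Maximum frequency: 3

3


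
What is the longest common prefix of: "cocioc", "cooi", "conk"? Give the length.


Words: cocioc, cooi, conk
  Position 0: all 'c' => match
  Position 1: all 'o' => match
  Position 2: ('c', 'o', 'n') => mismatch, stop
LCP = "co" (length 2)

2


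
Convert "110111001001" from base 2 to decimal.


Input: "110111001001" in base 2
Positional expansion:
  Digit '1' (value 1) x 2^11 = 2048
  Digit '1' (value 1) x 2^10 = 1024
  Digit '0' (value 0) x 2^9 = 0
  Digit '1' (value 1) x 2^8 = 256
  Digit '1' (value 1) x 2^7 = 128
  Digit '1' (value 1) x 2^6 = 64
  Digit '0' (value 0) x 2^5 = 0
  Digit '0' (value 0) x 2^4 = 0
  Digit '1' (value 1) x 2^3 = 8
  Digit '0' (value 0) x 2^2 = 0
  Digit '0' (value 0) x 2^1 = 0
  Digit '1' (value 1) x 2^0 = 1
Sum = 3529

3529


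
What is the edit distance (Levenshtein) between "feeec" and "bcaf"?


Computing edit distance: "feeec" -> "bcaf"
DP table:
           b    c    a    f
      0    1    2    3    4
  f   1    1    2    3    3
  e   2    2    2    3    4
  e   3    3    3    3    4
  e   4    4    4    4    4
  c   5    5    4    5    5
Edit distance = dp[5][4] = 5

5


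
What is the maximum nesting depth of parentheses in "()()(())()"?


Input: "()()(())()"
Tracking depth:
  Position 0 '(': depth becomes 1
  Position 1 ')': depth becomes 0
  Position 2 '(': depth becomes 1
  Position 3 ')': depth becomes 0
  Position 4 '(': depth becomes 1
  Position 5 '(': depth becomes 2
  Position 6 ')': depth becomes 1
  Position 7 ')': depth becomes 0
  Position 8 '(': depth becomes 1
  Position 9 ')': depth becomes 0
Maximum depth reached: 2

2


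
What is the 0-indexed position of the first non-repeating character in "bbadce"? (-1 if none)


Input: bbadce
Character frequencies:
  'a': 1
  'b': 2
  'c': 1
  'd': 1
  'e': 1
Scanning left to right for freq == 1:
  Position 0 ('b'): freq=2, skip
  Position 1 ('b'): freq=2, skip
  Position 2 ('a'): unique! => answer = 2

2


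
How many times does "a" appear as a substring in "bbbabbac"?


Searching for "a" in "bbbabbac"
Scanning each position:
  Position 0: "b" => no
  Position 1: "b" => no
  Position 2: "b" => no
  Position 3: "a" => MATCH
  Position 4: "b" => no
  Position 5: "b" => no
  Position 6: "a" => MATCH
  Position 7: "c" => no
Total occurrences: 2

2


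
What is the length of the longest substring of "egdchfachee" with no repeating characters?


Input: "egdchfachee"
Sliding window (track last position of each char):
  Position 0 ('e'): window [0,0] length 1 -- new best
  Position 1 ('g'): window [0,1] length 2 -- new best
  Position 2 ('d'): window [0,2] length 3 -- new best
  Position 3 ('c'): window [0,3] length 4 -- new best
  Position 4 ('h'): window [0,4] length 5 -- new best
  Position 5 ('f'): window [0,5] length 6 -- new best
  Position 6 ('a'): window [0,6] length 7 -- new best
  Position 7 ('c'): repeat (last at 3), move window start to 4
  Position 7 ('c'): window [4,7] length 4
  Position 8 ('h'): repeat (last at 4), move window start to 5
  Position 8 ('h'): window [5,8] length 4
  Position 9 ('e'): window [5,9] length 5
  Position 10 ('e'): repeat (last at 9), move window start to 10
  Position 10 ('e'): window [10,10] length 1
Longest substring with no repeats: "egdchfa" with length 7

7


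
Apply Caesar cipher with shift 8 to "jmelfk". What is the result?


Caesar cipher: shift "jmelfk" by 8
  'j' (pos 9) + 8 = pos 17 = 'r'
  'm' (pos 12) + 8 = pos 20 = 'u'
  'e' (pos 4) + 8 = pos 12 = 'm'
  'l' (pos 11) + 8 = pos 19 = 't'
  'f' (pos 5) + 8 = pos 13 = 'n'
  'k' (pos 10) + 8 = pos 18 = 's'
Result: rumtns

rumtns


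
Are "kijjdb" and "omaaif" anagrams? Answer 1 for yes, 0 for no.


Strings: "kijjdb", "omaaif"
Sorted first:  bdijjk
Sorted second: aafimo
Differ at position 0: 'b' vs 'a' => not anagrams

0


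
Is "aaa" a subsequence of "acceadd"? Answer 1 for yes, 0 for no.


Check if "aaa" is a subsequence of "acceadd"
Greedy scan:
  Position 0 ('a'): matches sub[0] = 'a'
  Position 1 ('c'): no match needed
  Position 2 ('c'): no match needed
  Position 3 ('e'): no match needed
  Position 4 ('a'): matches sub[1] = 'a'
  Position 5 ('d'): no match needed
  Position 6 ('d'): no match needed
Only matched 2/3 characters => not a subsequence

0


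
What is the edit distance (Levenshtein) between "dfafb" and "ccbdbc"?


Computing edit distance: "dfafb" -> "ccbdbc"
DP table:
           c    c    b    d    b    c
      0    1    2    3    4    5    6
  d   1    1    2    3    3    4    5
  f   2    2    2    3    4    4    5
  a   3    3    3    3    4    5    5
  f   4    4    4    4    4    5    6
  b   5    5    5    4    5    4    5
Edit distance = dp[5][6] = 5

5


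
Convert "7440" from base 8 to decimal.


Input: "7440" in base 8
Positional expansion:
  Digit '7' (value 7) x 8^3 = 3584
  Digit '4' (value 4) x 8^2 = 256
  Digit '4' (value 4) x 8^1 = 32
  Digit '0' (value 0) x 8^0 = 0
Sum = 3872

3872


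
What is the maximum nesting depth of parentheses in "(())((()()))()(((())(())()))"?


Input: "(())((()()))()(((())(())()))"
Tracking depth:
  Position 0 '(': depth becomes 1
  Position 1 '(': depth becomes 2
  Position 2 ')': depth becomes 1
  Position 3 ')': depth becomes 0
  Position 4 '(': depth becomes 1
  Position 5 '(': depth becomes 2
  Position 6 '(': depth becomes 3
  Position 7 ')': depth becomes 2
  Position 8 '(': depth becomes 3
  Position 9 ')': depth becomes 2
  Position 10 ')': depth becomes 1
  Position 11 ')': depth becomes 0
  Position 12 '(': depth becomes 1
  Position 13 ')': depth becomes 0
  Position 14 '(': depth becomes 1
  Position 15 '(': depth becomes 2
  Position 16 '(': depth becomes 3
  Position 17 '(': depth becomes 4
  Position 18 ')': depth becomes 3
  Position 19 ')': depth becomes 2
  Position 20 '(': depth becomes 3
  Position 21 '(': depth becomes 4
  Position 22 ')': depth becomes 3
  Position 23 ')': depth becomes 2
  Position 24 '(': depth becomes 3
  Position 25 ')': depth becomes 2
  Position 26 ')': depth becomes 1
  Position 27 ')': depth becomes 0
Maximum depth reached: 4

4


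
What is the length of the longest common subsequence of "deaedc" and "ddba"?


LCS of "deaedc" and "ddba"
DP table:
           d    d    b    a
      0    0    0    0    0
  d   0    1    1    1    1
  e   0    1    1    1    1
  a   0    1    1    1    2
  e   0    1    1    1    2
  d   0    1    2    2    2
  c   0    1    2    2    2
LCS length = dp[6][4] = 2

2


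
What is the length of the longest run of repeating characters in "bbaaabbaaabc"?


Input: "bbaaabbaaabc"
Scanning for longest run:
  Position 1 ('b'): continues run of 'b', length=2
  Position 2 ('a'): new char, reset run to 1
  Position 3 ('a'): continues run of 'a', length=2
  Position 4 ('a'): continues run of 'a', length=3
  Position 5 ('b'): new char, reset run to 1
  Position 6 ('b'): continues run of 'b', length=2
  Position 7 ('a'): new char, reset run to 1
  Position 8 ('a'): continues run of 'a', length=2
  Position 9 ('a'): continues run of 'a', length=3
  Position 10 ('b'): new char, reset run to 1
  Position 11 ('c'): new char, reset run to 1
Longest run: 'a' with length 3

3


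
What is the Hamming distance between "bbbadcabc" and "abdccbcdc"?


Comparing "bbbadcabc" and "abdccbcdc" position by position:
  Position 0: 'b' vs 'a' => differ
  Position 1: 'b' vs 'b' => same
  Position 2: 'b' vs 'd' => differ
  Position 3: 'a' vs 'c' => differ
  Position 4: 'd' vs 'c' => differ
  Position 5: 'c' vs 'b' => differ
  Position 6: 'a' vs 'c' => differ
  Position 7: 'b' vs 'd' => differ
  Position 8: 'c' vs 'c' => same
Total differences (Hamming distance): 7

7


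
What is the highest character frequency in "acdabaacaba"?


Input: acdabaacaba
Character counts:
  'a': 6
  'b': 2
  'c': 2
  'd': 1
Maximum frequency: 6

6


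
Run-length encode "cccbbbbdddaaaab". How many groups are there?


Input: cccbbbbdddaaaab
Scanning for consecutive runs:
  Group 1: 'c' x 3 (positions 0-2)
  Group 2: 'b' x 4 (positions 3-6)
  Group 3: 'd' x 3 (positions 7-9)
  Group 4: 'a' x 4 (positions 10-13)
  Group 5: 'b' x 1 (positions 14-14)
Total groups: 5

5


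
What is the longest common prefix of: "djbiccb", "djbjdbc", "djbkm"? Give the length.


Words: djbiccb, djbjdbc, djbkm
  Position 0: all 'd' => match
  Position 1: all 'j' => match
  Position 2: all 'b' => match
  Position 3: ('i', 'j', 'k') => mismatch, stop
LCP = "djb" (length 3)

3


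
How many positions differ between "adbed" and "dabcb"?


Comparing "adbed" and "dabcb" position by position:
  Position 0: 'a' vs 'd' => DIFFER
  Position 1: 'd' vs 'a' => DIFFER
  Position 2: 'b' vs 'b' => same
  Position 3: 'e' vs 'c' => DIFFER
  Position 4: 'd' vs 'b' => DIFFER
Positions that differ: 4

4


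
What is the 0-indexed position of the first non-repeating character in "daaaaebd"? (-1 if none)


Input: daaaaebd
Character frequencies:
  'a': 4
  'b': 1
  'd': 2
  'e': 1
Scanning left to right for freq == 1:
  Position 0 ('d'): freq=2, skip
  Position 1 ('a'): freq=4, skip
  Position 2 ('a'): freq=4, skip
  Position 3 ('a'): freq=4, skip
  Position 4 ('a'): freq=4, skip
  Position 5 ('e'): unique! => answer = 5

5


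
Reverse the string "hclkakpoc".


Input: hclkakpoc
Reading characters right to left:
  Position 8: 'c'
  Position 7: 'o'
  Position 6: 'p'
  Position 5: 'k'
  Position 4: 'a'
  Position 3: 'k'
  Position 2: 'l'
  Position 1: 'c'
  Position 0: 'h'
Reversed: copkaklch

copkaklch


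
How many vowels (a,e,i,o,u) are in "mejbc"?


Input: mejbc
Checking each character:
  'm' at position 0: consonant
  'e' at position 1: vowel (running total: 1)
  'j' at position 2: consonant
  'b' at position 3: consonant
  'c' at position 4: consonant
Total vowels: 1

1


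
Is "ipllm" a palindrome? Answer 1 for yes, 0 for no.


Input: ipllm
Reversed: mllpi
  Compare pos 0 ('i') with pos 4 ('m'): MISMATCH
  Compare pos 1 ('p') with pos 3 ('l'): MISMATCH
Result: not a palindrome

0


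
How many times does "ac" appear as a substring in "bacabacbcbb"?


Searching for "ac" in "bacabacbcbb"
Scanning each position:
  Position 0: "ba" => no
  Position 1: "ac" => MATCH
  Position 2: "ca" => no
  Position 3: "ab" => no
  Position 4: "ba" => no
  Position 5: "ac" => MATCH
  Position 6: "cb" => no
  Position 7: "bc" => no
  Position 8: "cb" => no
  Position 9: "bb" => no
Total occurrences: 2

2


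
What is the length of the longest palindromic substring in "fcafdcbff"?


Input: "fcafdcbff"
Checking substrings for palindromes:
  [7:9] "ff" (len 2) => palindrome
Longest palindromic substring: "ff" with length 2

2


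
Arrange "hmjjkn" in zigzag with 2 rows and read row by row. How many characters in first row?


Zigzag "hmjjkn" into 2 rows:
Placing characters:
  'h' => row 0
  'm' => row 1
  'j' => row 0
  'j' => row 1
  'k' => row 0
  'n' => row 1
Rows:
  Row 0: "hjk"
  Row 1: "mjn"
First row length: 3

3


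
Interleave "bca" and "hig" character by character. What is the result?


Interleaving "bca" and "hig":
  Position 0: 'b' from first, 'h' from second => "bh"
  Position 1: 'c' from first, 'i' from second => "ci"
  Position 2: 'a' from first, 'g' from second => "ag"
Result: bhciag

bhciag


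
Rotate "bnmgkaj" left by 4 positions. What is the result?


Input: "bnmgkaj", rotate left by 4
First 4 characters: "bnmg"
Remaining characters: "kaj"
Concatenate remaining + first: "kaj" + "bnmg" = "kajbnmg"

kajbnmg


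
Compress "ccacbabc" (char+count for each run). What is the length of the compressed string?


Input: ccacbabc
Runs:
  'c' x 2 => "c2"
  'a' x 1 => "a1"
  'c' x 1 => "c1"
  'b' x 1 => "b1"
  'a' x 1 => "a1"
  'b' x 1 => "b1"
  'c' x 1 => "c1"
Compressed: "c2a1c1b1a1b1c1"
Compressed length: 14

14


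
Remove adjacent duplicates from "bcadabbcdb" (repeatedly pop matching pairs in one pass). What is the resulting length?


Input: bcadabbcdb
Stack-based adjacent duplicate removal:
  Read 'b': push. Stack: b
  Read 'c': push. Stack: bc
  Read 'a': push. Stack: bca
  Read 'd': push. Stack: bcad
  Read 'a': push. Stack: bcada
  Read 'b': push. Stack: bcadab
  Read 'b': matches stack top 'b' => pop. Stack: bcada
  Read 'c': push. Stack: bcadac
  Read 'd': push. Stack: bcadacd
  Read 'b': push. Stack: bcadacdb
Final stack: "bcadacdb" (length 8)

8


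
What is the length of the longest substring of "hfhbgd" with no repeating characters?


Input: "hfhbgd"
Sliding window (track last position of each char):
  Position 0 ('h'): window [0,0] length 1 -- new best
  Position 1 ('f'): window [0,1] length 2 -- new best
  Position 2 ('h'): repeat (last at 0), move window start to 1
  Position 2 ('h'): window [1,2] length 2
  Position 3 ('b'): window [1,3] length 3 -- new best
  Position 4 ('g'): window [1,4] length 4 -- new best
  Position 5 ('d'): window [1,5] length 5 -- new best
Longest substring with no repeats: "fhbgd" with length 5

5


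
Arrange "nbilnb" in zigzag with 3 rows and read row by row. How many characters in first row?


Zigzag "nbilnb" into 3 rows:
Placing characters:
  'n' => row 0
  'b' => row 1
  'i' => row 2
  'l' => row 1
  'n' => row 0
  'b' => row 1
Rows:
  Row 0: "nn"
  Row 1: "blb"
  Row 2: "i"
First row length: 2

2


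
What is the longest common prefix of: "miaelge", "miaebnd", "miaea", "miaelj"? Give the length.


Words: miaelge, miaebnd, miaea, miaelj
  Position 0: all 'm' => match
  Position 1: all 'i' => match
  Position 2: all 'a' => match
  Position 3: all 'e' => match
  Position 4: ('l', 'b', 'a', 'l') => mismatch, stop
LCP = "miae" (length 4)

4


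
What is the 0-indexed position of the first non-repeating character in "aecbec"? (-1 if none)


Input: aecbec
Character frequencies:
  'a': 1
  'b': 1
  'c': 2
  'e': 2
Scanning left to right for freq == 1:
  Position 0 ('a'): unique! => answer = 0

0


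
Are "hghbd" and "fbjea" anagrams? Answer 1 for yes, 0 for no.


Strings: "hghbd", "fbjea"
Sorted first:  bdghh
Sorted second: abefj
Differ at position 0: 'b' vs 'a' => not anagrams

0


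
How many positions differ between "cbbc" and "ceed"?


Comparing "cbbc" and "ceed" position by position:
  Position 0: 'c' vs 'c' => same
  Position 1: 'b' vs 'e' => DIFFER
  Position 2: 'b' vs 'e' => DIFFER
  Position 3: 'c' vs 'd' => DIFFER
Positions that differ: 3

3


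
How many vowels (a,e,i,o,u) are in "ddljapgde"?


Input: ddljapgde
Checking each character:
  'd' at position 0: consonant
  'd' at position 1: consonant
  'l' at position 2: consonant
  'j' at position 3: consonant
  'a' at position 4: vowel (running total: 1)
  'p' at position 5: consonant
  'g' at position 6: consonant
  'd' at position 7: consonant
  'e' at position 8: vowel (running total: 2)
Total vowels: 2

2


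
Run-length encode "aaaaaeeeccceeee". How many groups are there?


Input: aaaaaeeeccceeee
Scanning for consecutive runs:
  Group 1: 'a' x 5 (positions 0-4)
  Group 2: 'e' x 3 (positions 5-7)
  Group 3: 'c' x 3 (positions 8-10)
  Group 4: 'e' x 4 (positions 11-14)
Total groups: 4

4


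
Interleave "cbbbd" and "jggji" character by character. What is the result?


Interleaving "cbbbd" and "jggji":
  Position 0: 'c' from first, 'j' from second => "cj"
  Position 1: 'b' from first, 'g' from second => "bg"
  Position 2: 'b' from first, 'g' from second => "bg"
  Position 3: 'b' from first, 'j' from second => "bj"
  Position 4: 'd' from first, 'i' from second => "di"
Result: cjbgbgbjdi

cjbgbgbjdi


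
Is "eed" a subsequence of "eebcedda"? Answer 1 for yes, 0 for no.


Check if "eed" is a subsequence of "eebcedda"
Greedy scan:
  Position 0 ('e'): matches sub[0] = 'e'
  Position 1 ('e'): matches sub[1] = 'e'
  Position 2 ('b'): no match needed
  Position 3 ('c'): no match needed
  Position 4 ('e'): no match needed
  Position 5 ('d'): matches sub[2] = 'd'
  Position 6 ('d'): no match needed
  Position 7 ('a'): no match needed
All 3 characters matched => is a subsequence

1


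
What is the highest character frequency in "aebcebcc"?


Input: aebcebcc
Character counts:
  'a': 1
  'b': 2
  'c': 3
  'e': 2
Maximum frequency: 3

3


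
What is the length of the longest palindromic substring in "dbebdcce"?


Input: "dbebdcce"
Checking substrings for palindromes:
  [0:5] "dbebd" (len 5) => palindrome
  [1:4] "beb" (len 3) => palindrome
  [5:7] "cc" (len 2) => palindrome
Longest palindromic substring: "dbebd" with length 5

5


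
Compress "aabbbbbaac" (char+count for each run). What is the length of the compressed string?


Input: aabbbbbaac
Runs:
  'a' x 2 => "a2"
  'b' x 5 => "b5"
  'a' x 2 => "a2"
  'c' x 1 => "c1"
Compressed: "a2b5a2c1"
Compressed length: 8

8


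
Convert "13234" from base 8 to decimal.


Input: "13234" in base 8
Positional expansion:
  Digit '1' (value 1) x 8^4 = 4096
  Digit '3' (value 3) x 8^3 = 1536
  Digit '2' (value 2) x 8^2 = 128
  Digit '3' (value 3) x 8^1 = 24
  Digit '4' (value 4) x 8^0 = 4
Sum = 5788

5788


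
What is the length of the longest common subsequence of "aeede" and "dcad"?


LCS of "aeede" and "dcad"
DP table:
           d    c    a    d
      0    0    0    0    0
  a   0    0    0    1    1
  e   0    0    0    1    1
  e   0    0    0    1    1
  d   0    1    1    1    2
  e   0    1    1    1    2
LCS length = dp[5][4] = 2

2


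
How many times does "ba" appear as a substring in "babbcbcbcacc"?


Searching for "ba" in "babbcbcbcacc"
Scanning each position:
  Position 0: "ba" => MATCH
  Position 1: "ab" => no
  Position 2: "bb" => no
  Position 3: "bc" => no
  Position 4: "cb" => no
  Position 5: "bc" => no
  Position 6: "cb" => no
  Position 7: "bc" => no
  Position 8: "ca" => no
  Position 9: "ac" => no
  Position 10: "cc" => no
Total occurrences: 1

1


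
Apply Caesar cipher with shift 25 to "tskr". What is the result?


Caesar cipher: shift "tskr" by 25
  't' (pos 19) + 25 = pos 18 = 's'
  's' (pos 18) + 25 = pos 17 = 'r'
  'k' (pos 10) + 25 = pos 9 = 'j'
  'r' (pos 17) + 25 = pos 16 = 'q'
Result: srjq

srjq


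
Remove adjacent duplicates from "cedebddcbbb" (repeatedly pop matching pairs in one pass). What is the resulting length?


Input: cedebddcbbb
Stack-based adjacent duplicate removal:
  Read 'c': push. Stack: c
  Read 'e': push. Stack: ce
  Read 'd': push. Stack: ced
  Read 'e': push. Stack: cede
  Read 'b': push. Stack: cedeb
  Read 'd': push. Stack: cedebd
  Read 'd': matches stack top 'd' => pop. Stack: cedeb
  Read 'c': push. Stack: cedebc
  Read 'b': push. Stack: cedebcb
  Read 'b': matches stack top 'b' => pop. Stack: cedebc
  Read 'b': push. Stack: cedebcb
Final stack: "cedebcb" (length 7)

7


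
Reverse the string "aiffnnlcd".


Input: aiffnnlcd
Reading characters right to left:
  Position 8: 'd'
  Position 7: 'c'
  Position 6: 'l'
  Position 5: 'n'
  Position 4: 'n'
  Position 3: 'f'
  Position 2: 'f'
  Position 1: 'i'
  Position 0: 'a'
Reversed: dclnnffia

dclnnffia


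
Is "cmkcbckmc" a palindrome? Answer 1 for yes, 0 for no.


Input: cmkcbckmc
Reversed: cmkcbckmc
  Compare pos 0 ('c') with pos 8 ('c'): match
  Compare pos 1 ('m') with pos 7 ('m'): match
  Compare pos 2 ('k') with pos 6 ('k'): match
  Compare pos 3 ('c') with pos 5 ('c'): match
Result: palindrome

1


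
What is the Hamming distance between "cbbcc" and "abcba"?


Comparing "cbbcc" and "abcba" position by position:
  Position 0: 'c' vs 'a' => differ
  Position 1: 'b' vs 'b' => same
  Position 2: 'b' vs 'c' => differ
  Position 3: 'c' vs 'b' => differ
  Position 4: 'c' vs 'a' => differ
Total differences (Hamming distance): 4

4


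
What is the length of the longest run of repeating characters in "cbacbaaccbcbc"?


Input: "cbacbaaccbcbc"
Scanning for longest run:
  Position 1 ('b'): new char, reset run to 1
  Position 2 ('a'): new char, reset run to 1
  Position 3 ('c'): new char, reset run to 1
  Position 4 ('b'): new char, reset run to 1
  Position 5 ('a'): new char, reset run to 1
  Position 6 ('a'): continues run of 'a', length=2
  Position 7 ('c'): new char, reset run to 1
  Position 8 ('c'): continues run of 'c', length=2
  Position 9 ('b'): new char, reset run to 1
  Position 10 ('c'): new char, reset run to 1
  Position 11 ('b'): new char, reset run to 1
  Position 12 ('c'): new char, reset run to 1
Longest run: 'a' with length 2

2


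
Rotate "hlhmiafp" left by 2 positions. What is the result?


Input: "hlhmiafp", rotate left by 2
First 2 characters: "hl"
Remaining characters: "hmiafp"
Concatenate remaining + first: "hmiafp" + "hl" = "hmiafphl"

hmiafphl


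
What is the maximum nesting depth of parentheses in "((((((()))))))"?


Input: "((((((()))))))"
Tracking depth:
  Position 0 '(': depth becomes 1
  Position 1 '(': depth becomes 2
  Position 2 '(': depth becomes 3
  Position 3 '(': depth becomes 4
  Position 4 '(': depth becomes 5
  Position 5 '(': depth becomes 6
  Position 6 '(': depth becomes 7
  Position 7 ')': depth becomes 6
  Position 8 ')': depth becomes 5
  Position 9 ')': depth becomes 4
  Position 10 ')': depth becomes 3
  Position 11 ')': depth becomes 2
  Position 12 ')': depth becomes 1
  Position 13 ')': depth becomes 0
Maximum depth reached: 7

7


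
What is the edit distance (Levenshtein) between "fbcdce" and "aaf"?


Computing edit distance: "fbcdce" -> "aaf"
DP table:
           a    a    f
      0    1    2    3
  f   1    1    2    2
  b   2    2    2    3
  c   3    3    3    3
  d   4    4    4    4
  c   5    5    5    5
  e   6    6    6    6
Edit distance = dp[6][3] = 6

6


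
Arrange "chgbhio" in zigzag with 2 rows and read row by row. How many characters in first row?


Zigzag "chgbhio" into 2 rows:
Placing characters:
  'c' => row 0
  'h' => row 1
  'g' => row 0
  'b' => row 1
  'h' => row 0
  'i' => row 1
  'o' => row 0
Rows:
  Row 0: "cgho"
  Row 1: "hbi"
First row length: 4

4


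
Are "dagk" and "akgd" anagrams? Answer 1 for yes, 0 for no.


Strings: "dagk", "akgd"
Sorted first:  adgk
Sorted second: adgk
Sorted forms match => anagrams

1


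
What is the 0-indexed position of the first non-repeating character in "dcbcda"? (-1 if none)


Input: dcbcda
Character frequencies:
  'a': 1
  'b': 1
  'c': 2
  'd': 2
Scanning left to right for freq == 1:
  Position 0 ('d'): freq=2, skip
  Position 1 ('c'): freq=2, skip
  Position 2 ('b'): unique! => answer = 2

2


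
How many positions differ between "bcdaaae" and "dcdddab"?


Comparing "bcdaaae" and "dcdddab" position by position:
  Position 0: 'b' vs 'd' => DIFFER
  Position 1: 'c' vs 'c' => same
  Position 2: 'd' vs 'd' => same
  Position 3: 'a' vs 'd' => DIFFER
  Position 4: 'a' vs 'd' => DIFFER
  Position 5: 'a' vs 'a' => same
  Position 6: 'e' vs 'b' => DIFFER
Positions that differ: 4

4


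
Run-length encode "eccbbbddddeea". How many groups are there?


Input: eccbbbddddeea
Scanning for consecutive runs:
  Group 1: 'e' x 1 (positions 0-0)
  Group 2: 'c' x 2 (positions 1-2)
  Group 3: 'b' x 3 (positions 3-5)
  Group 4: 'd' x 4 (positions 6-9)
  Group 5: 'e' x 2 (positions 10-11)
  Group 6: 'a' x 1 (positions 12-12)
Total groups: 6

6


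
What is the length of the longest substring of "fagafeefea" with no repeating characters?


Input: "fagafeefea"
Sliding window (track last position of each char):
  Position 0 ('f'): window [0,0] length 1 -- new best
  Position 1 ('a'): window [0,1] length 2 -- new best
  Position 2 ('g'): window [0,2] length 3 -- new best
  Position 3 ('a'): repeat (last at 1), move window start to 2
  Position 3 ('a'): window [2,3] length 2
  Position 4 ('f'): window [2,4] length 3
  Position 5 ('e'): window [2,5] length 4 -- new best
  Position 6 ('e'): repeat (last at 5), move window start to 6
  Position 6 ('e'): window [6,6] length 1
  Position 7 ('f'): window [6,7] length 2
  Position 8 ('e'): repeat (last at 6), move window start to 7
  Position 8 ('e'): window [7,8] length 2
  Position 9 ('a'): window [7,9] length 3
Longest substring with no repeats: "gafe" with length 4

4


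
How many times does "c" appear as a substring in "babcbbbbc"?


Searching for "c" in "babcbbbbc"
Scanning each position:
  Position 0: "b" => no
  Position 1: "a" => no
  Position 2: "b" => no
  Position 3: "c" => MATCH
  Position 4: "b" => no
  Position 5: "b" => no
  Position 6: "b" => no
  Position 7: "b" => no
  Position 8: "c" => MATCH
Total occurrences: 2

2


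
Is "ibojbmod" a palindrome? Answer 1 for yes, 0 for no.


Input: ibojbmod
Reversed: dombjobi
  Compare pos 0 ('i') with pos 7 ('d'): MISMATCH
  Compare pos 1 ('b') with pos 6 ('o'): MISMATCH
  Compare pos 2 ('o') with pos 5 ('m'): MISMATCH
  Compare pos 3 ('j') with pos 4 ('b'): MISMATCH
Result: not a palindrome

0


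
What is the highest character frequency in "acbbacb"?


Input: acbbacb
Character counts:
  'a': 2
  'b': 3
  'c': 2
Maximum frequency: 3

3


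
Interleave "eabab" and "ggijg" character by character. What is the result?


Interleaving "eabab" and "ggijg":
  Position 0: 'e' from first, 'g' from second => "eg"
  Position 1: 'a' from first, 'g' from second => "ag"
  Position 2: 'b' from first, 'i' from second => "bi"
  Position 3: 'a' from first, 'j' from second => "aj"
  Position 4: 'b' from first, 'g' from second => "bg"
Result: egagbiajbg

egagbiajbg


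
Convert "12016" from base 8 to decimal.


Input: "12016" in base 8
Positional expansion:
  Digit '1' (value 1) x 8^4 = 4096
  Digit '2' (value 2) x 8^3 = 1024
  Digit '0' (value 0) x 8^2 = 0
  Digit '1' (value 1) x 8^1 = 8
  Digit '6' (value 6) x 8^0 = 6
Sum = 5134

5134


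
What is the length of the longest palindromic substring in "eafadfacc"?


Input: "eafadfacc"
Checking substrings for palindromes:
  [1:4] "afa" (len 3) => palindrome
  [7:9] "cc" (len 2) => palindrome
Longest palindromic substring: "afa" with length 3

3


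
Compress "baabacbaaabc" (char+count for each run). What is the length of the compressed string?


Input: baabacbaaabc
Runs:
  'b' x 1 => "b1"
  'a' x 2 => "a2"
  'b' x 1 => "b1"
  'a' x 1 => "a1"
  'c' x 1 => "c1"
  'b' x 1 => "b1"
  'a' x 3 => "a3"
  'b' x 1 => "b1"
  'c' x 1 => "c1"
Compressed: "b1a2b1a1c1b1a3b1c1"
Compressed length: 18

18


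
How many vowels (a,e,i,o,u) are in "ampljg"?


Input: ampljg
Checking each character:
  'a' at position 0: vowel (running total: 1)
  'm' at position 1: consonant
  'p' at position 2: consonant
  'l' at position 3: consonant
  'j' at position 4: consonant
  'g' at position 5: consonant
Total vowels: 1

1


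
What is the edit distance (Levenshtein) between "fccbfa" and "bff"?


Computing edit distance: "fccbfa" -> "bff"
DP table:
           b    f    f
      0    1    2    3
  f   1    1    1    2
  c   2    2    2    2
  c   3    3    3    3
  b   4    3    4    4
  f   5    4    3    4
  a   6    5    4    4
Edit distance = dp[6][3] = 4

4


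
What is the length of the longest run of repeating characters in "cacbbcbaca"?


Input: "cacbbcbaca"
Scanning for longest run:
  Position 1 ('a'): new char, reset run to 1
  Position 2 ('c'): new char, reset run to 1
  Position 3 ('b'): new char, reset run to 1
  Position 4 ('b'): continues run of 'b', length=2
  Position 5 ('c'): new char, reset run to 1
  Position 6 ('b'): new char, reset run to 1
  Position 7 ('a'): new char, reset run to 1
  Position 8 ('c'): new char, reset run to 1
  Position 9 ('a'): new char, reset run to 1
Longest run: 'b' with length 2

2


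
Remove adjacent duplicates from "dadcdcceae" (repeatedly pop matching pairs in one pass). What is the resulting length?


Input: dadcdcceae
Stack-based adjacent duplicate removal:
  Read 'd': push. Stack: d
  Read 'a': push. Stack: da
  Read 'd': push. Stack: dad
  Read 'c': push. Stack: dadc
  Read 'd': push. Stack: dadcd
  Read 'c': push. Stack: dadcdc
  Read 'c': matches stack top 'c' => pop. Stack: dadcd
  Read 'e': push. Stack: dadcde
  Read 'a': push. Stack: dadcdea
  Read 'e': push. Stack: dadcdeae
Final stack: "dadcdeae" (length 8)

8
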